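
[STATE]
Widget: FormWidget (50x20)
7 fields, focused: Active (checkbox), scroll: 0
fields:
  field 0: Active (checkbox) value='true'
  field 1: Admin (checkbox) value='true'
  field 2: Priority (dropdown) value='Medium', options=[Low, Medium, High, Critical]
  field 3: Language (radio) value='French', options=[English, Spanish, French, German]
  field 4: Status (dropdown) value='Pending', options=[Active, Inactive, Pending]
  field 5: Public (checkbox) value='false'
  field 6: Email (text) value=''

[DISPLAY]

> Active:     [x]                                 
  Admin:      [x]                                 
  Priority:   [Medium                           ▼]
  Language:   ( ) English  ( ) Spanish  (●) French
  Status:     [Pending                          ▼]
  Public:     [ ]                                 
  Email:      [                                  ]
                                                  
                                                  
                                                  
                                                  
                                                  
                                                  
                                                  
                                                  
                                                  
                                                  
                                                  
                                                  
                                                  


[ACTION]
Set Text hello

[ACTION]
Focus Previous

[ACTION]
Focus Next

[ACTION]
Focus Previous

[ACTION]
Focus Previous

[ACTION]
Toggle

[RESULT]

  Active:     [x]                                 
  Admin:      [x]                                 
  Priority:   [Medium                           ▼]
  Language:   ( ) English  ( ) Spanish  (●) French
  Status:     [Pending                          ▼]
> Public:     [x]                                 
  Email:      [                                  ]
                                                  
                                                  
                                                  
                                                  
                                                  
                                                  
                                                  
                                                  
                                                  
                                                  
                                                  
                                                  
                                                  


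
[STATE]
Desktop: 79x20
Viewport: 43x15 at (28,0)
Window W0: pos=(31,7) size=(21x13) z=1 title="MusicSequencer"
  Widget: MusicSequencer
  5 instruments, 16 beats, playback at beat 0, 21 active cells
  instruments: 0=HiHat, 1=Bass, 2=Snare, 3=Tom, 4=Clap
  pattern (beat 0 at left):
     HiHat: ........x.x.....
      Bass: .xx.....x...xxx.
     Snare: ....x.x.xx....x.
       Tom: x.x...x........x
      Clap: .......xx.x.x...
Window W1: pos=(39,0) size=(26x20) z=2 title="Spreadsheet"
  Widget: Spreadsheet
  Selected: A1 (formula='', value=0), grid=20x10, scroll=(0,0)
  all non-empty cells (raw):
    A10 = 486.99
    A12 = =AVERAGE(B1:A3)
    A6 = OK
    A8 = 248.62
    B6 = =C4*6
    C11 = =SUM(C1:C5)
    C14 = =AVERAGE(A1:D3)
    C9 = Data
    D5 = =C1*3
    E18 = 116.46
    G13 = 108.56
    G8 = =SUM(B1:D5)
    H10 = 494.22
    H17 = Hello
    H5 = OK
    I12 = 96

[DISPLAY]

           ┏━━━━━━━━━━━━━━━━━━━━━━━━┓      
           ┃ Spreadsheet            ┃      
           ┠────────────────────────┨      
           ┃A1:                     ┃      
           ┃       A       B       C┃      
           ┃------------------------┃      
           ┃  1      [0]       0    ┃      
   ┏━━━━━━━┃  2        0       0    ┃      
   ┃ MusicS┃  3        0       0    ┃      
   ┠───────┃  4        0       0    ┃      
   ┃      ▼┃  5        0       0    ┃      
   ┃ HiHat·┃  6 OK             0    ┃      
   ┃  Bass·┃  7        0       0    ┃      
   ┃ Snare·┃  8   248.62       0    ┃      
   ┃   Tom█┃  9        0       0Data┃      


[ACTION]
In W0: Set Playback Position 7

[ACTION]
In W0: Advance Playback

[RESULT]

           ┏━━━━━━━━━━━━━━━━━━━━━━━━┓      
           ┃ Spreadsheet            ┃      
           ┠────────────────────────┨      
           ┃A1:                     ┃      
           ┃       A       B       C┃      
           ┃------------------------┃      
           ┃  1      [0]       0    ┃      
   ┏━━━━━━━┃  2        0       0    ┃      
   ┃ MusicS┃  3        0       0    ┃      
   ┠───────┃  4        0       0    ┃      
   ┃      0┃  5        0       0    ┃      
   ┃ HiHat·┃  6 OK             0    ┃      
   ┃  Bass·┃  7        0       0    ┃      
   ┃ Snare·┃  8   248.62       0    ┃      
   ┃   Tom█┃  9        0       0Data┃      


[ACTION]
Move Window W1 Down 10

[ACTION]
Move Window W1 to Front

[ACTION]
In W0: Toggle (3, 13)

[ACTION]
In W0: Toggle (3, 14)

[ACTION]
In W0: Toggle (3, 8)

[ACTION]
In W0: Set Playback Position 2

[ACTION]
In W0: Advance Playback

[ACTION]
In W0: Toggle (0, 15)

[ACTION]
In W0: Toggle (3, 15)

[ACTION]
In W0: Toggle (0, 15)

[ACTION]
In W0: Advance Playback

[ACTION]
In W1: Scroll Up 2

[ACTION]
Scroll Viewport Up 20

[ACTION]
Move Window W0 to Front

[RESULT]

           ┏━━━━━━━━━━━━━━━━━━━━━━━━┓      
           ┃ Spreadsheet            ┃      
           ┠────────────────────────┨      
           ┃A1:                     ┃      
           ┃       A       B       C┃      
           ┃------------------------┃      
           ┃  1      [0]       0    ┃      
   ┏━━━━━━━━━━━━━━━━━━━┓       0    ┃      
   ┃ MusicSequencer    ┃       0    ┃      
   ┠───────────────────┨       0    ┃      
   ┃      0123▼56789012┃       0    ┃      
   ┃ HiHat········█·█··┃       0    ┃      
   ┃  Bass·██·····█···█┃       0    ┃      
   ┃ Snare····█·█·██···┃       0    ┃      
   ┃   Tom█·█···█·█····┃       0Data┃      


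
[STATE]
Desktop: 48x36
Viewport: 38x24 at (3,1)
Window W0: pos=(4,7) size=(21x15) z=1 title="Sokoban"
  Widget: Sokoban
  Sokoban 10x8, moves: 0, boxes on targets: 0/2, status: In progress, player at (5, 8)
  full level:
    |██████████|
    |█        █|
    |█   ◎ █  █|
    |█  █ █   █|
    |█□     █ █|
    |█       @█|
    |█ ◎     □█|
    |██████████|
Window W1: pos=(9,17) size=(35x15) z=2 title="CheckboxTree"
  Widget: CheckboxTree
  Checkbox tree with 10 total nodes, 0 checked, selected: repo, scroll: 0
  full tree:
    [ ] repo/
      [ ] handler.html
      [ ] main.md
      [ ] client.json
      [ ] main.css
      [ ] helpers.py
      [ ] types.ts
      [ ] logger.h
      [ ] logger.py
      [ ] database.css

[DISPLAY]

                                      
                                      
                                      
                                      
                                      
                                      
 ┏━━━━━━━━━━━━━━━━━━━┓                
 ┃ Sokoban           ┃                
 ┠───────────────────┨                
 ┃██████████         ┃                
 ┃█        █         ┃                
 ┃█   ◎ █  █         ┃                
 ┃█  █ █   █         ┃                
 ┃█□     █ █         ┃                
 ┃█       @█         ┃                
 ┃█ ◎     □█         ┃                
 ┃████┏━━━━━━━━━━━━━━━━━━━━━━━━━━━━━━━
 ┃Move┃ CheckboxTree                  
 ┃    ┠───────────────────────────────
 ┃    ┃>[ ] repo/                     
 ┗━━━━┃   [ ] handler.html            
      ┃   [ ] main.md                 
      ┃   [ ] client.json             
      ┃   [ ] main.css                


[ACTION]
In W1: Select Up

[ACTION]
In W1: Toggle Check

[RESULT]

                                      
                                      
                                      
                                      
                                      
                                      
 ┏━━━━━━━━━━━━━━━━━━━┓                
 ┃ Sokoban           ┃                
 ┠───────────────────┨                
 ┃██████████         ┃                
 ┃█        █         ┃                
 ┃█   ◎ █  █         ┃                
 ┃█  █ █   █         ┃                
 ┃█□     █ █         ┃                
 ┃█       @█         ┃                
 ┃█ ◎     □█         ┃                
 ┃████┏━━━━━━━━━━━━━━━━━━━━━━━━━━━━━━━
 ┃Move┃ CheckboxTree                  
 ┃    ┠───────────────────────────────
 ┃    ┃>[x] repo/                     
 ┗━━━━┃   [x] handler.html            
      ┃   [x] main.md                 
      ┃   [x] client.json             
      ┃   [x] main.css                


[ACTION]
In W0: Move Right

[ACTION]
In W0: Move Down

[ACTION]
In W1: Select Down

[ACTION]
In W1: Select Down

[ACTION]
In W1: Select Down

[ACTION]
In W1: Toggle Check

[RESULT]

                                      
                                      
                                      
                                      
                                      
                                      
 ┏━━━━━━━━━━━━━━━━━━━┓                
 ┃ Sokoban           ┃                
 ┠───────────────────┨                
 ┃██████████         ┃                
 ┃█        █         ┃                
 ┃█   ◎ █  █         ┃                
 ┃█  █ █   █         ┃                
 ┃█□     █ █         ┃                
 ┃█       @█         ┃                
 ┃█ ◎     □█         ┃                
 ┃████┏━━━━━━━━━━━━━━━━━━━━━━━━━━━━━━━
 ┃Move┃ CheckboxTree                  
 ┃    ┠───────────────────────────────
 ┃    ┃ [-] repo/                     
 ┗━━━━┃   [x] handler.html            
      ┃   [x] main.md                 
      ┃>  [ ] client.json             
      ┃   [x] main.css                


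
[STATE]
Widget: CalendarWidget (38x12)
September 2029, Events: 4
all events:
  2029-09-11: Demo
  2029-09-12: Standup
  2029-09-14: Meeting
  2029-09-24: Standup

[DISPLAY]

            September 2029            
Mo Tu We Th Fr Sa Su                  
                1  2                  
 3  4  5  6  7  8  9                  
10 11* 12* 13 14* 15 16               
17 18 19 20 21 22 23                  
24* 25 26 27 28 29 30                 
                                      
                                      
                                      
                                      
                                      


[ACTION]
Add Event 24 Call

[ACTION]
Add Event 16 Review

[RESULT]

            September 2029            
Mo Tu We Th Fr Sa Su                  
                1  2                  
 3  4  5  6  7  8  9                  
10 11* 12* 13 14* 15 16*              
17 18 19 20 21 22 23                  
24* 25 26 27 28 29 30                 
                                      
                                      
                                      
                                      
                                      


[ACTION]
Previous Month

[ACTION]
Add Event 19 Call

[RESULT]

             August 2029              
Mo Tu We Th Fr Sa Su                  
       1  2  3  4  5                  
 6  7  8  9 10 11 12                  
13 14 15 16 17 18 19*                 
20 21 22 23 24 25 26                  
27 28 29 30 31                        
                                      
                                      
                                      
                                      
                                      


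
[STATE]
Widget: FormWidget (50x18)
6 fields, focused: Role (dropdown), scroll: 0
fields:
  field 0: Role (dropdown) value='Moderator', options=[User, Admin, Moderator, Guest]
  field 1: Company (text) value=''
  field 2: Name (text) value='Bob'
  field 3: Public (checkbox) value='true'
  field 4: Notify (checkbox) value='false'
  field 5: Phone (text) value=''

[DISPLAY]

> Role:       [Moderator                        ▼]
  Company:    [                                  ]
  Name:       [Bob                               ]
  Public:     [x]                                 
  Notify:     [ ]                                 
  Phone:      [                                  ]
                                                  
                                                  
                                                  
                                                  
                                                  
                                                  
                                                  
                                                  
                                                  
                                                  
                                                  
                                                  


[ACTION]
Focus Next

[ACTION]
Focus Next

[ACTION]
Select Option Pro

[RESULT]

  Role:       [Moderator                        ▼]
  Company:    [                                  ]
> Name:       [Bob                               ]
  Public:     [x]                                 
  Notify:     [ ]                                 
  Phone:      [                                  ]
                                                  
                                                  
                                                  
                                                  
                                                  
                                                  
                                                  
                                                  
                                                  
                                                  
                                                  
                                                  


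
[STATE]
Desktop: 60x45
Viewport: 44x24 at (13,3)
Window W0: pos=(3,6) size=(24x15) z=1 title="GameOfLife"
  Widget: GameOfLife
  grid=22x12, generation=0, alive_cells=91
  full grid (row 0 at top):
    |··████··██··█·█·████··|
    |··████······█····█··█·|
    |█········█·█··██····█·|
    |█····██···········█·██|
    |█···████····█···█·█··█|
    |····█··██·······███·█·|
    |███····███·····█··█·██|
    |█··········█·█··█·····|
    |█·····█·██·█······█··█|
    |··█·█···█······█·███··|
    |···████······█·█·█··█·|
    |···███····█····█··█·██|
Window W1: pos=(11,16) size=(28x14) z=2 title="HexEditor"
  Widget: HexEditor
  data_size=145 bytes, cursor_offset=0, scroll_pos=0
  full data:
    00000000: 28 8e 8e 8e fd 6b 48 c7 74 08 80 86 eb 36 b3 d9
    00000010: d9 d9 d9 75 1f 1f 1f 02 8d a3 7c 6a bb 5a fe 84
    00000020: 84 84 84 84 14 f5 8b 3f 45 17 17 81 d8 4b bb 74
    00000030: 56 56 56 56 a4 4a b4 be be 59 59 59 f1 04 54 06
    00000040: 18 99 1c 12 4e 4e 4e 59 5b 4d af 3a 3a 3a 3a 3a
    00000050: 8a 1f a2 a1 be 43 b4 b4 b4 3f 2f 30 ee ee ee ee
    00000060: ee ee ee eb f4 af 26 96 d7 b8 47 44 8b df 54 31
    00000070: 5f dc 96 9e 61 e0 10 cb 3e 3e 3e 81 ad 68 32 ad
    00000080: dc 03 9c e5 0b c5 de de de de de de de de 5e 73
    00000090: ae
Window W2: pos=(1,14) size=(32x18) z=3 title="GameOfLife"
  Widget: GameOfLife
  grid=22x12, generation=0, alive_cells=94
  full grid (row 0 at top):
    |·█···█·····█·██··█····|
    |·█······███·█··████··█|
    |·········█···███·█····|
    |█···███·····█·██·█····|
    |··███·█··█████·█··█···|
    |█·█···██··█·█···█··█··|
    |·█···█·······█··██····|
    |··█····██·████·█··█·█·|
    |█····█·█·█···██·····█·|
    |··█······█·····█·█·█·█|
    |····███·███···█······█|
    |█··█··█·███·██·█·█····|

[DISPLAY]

                                            
                                            
                                            
━━━━━━━━━━━━━┓                              
fe           ┃                              
─────────────┨                              
             ┃                              
···█····█··█·┃                              
█·█··██····█·┃                              
·········█·██┃                              
···█···█·█··█┃                              
━━━━━━━━━━━━━━━━━━━┓                        
                   ┃                        
───────────────────┨━━━━━┓                  
                   ┃     ┃                  
█·██··█····        ┃─────┨                  
·█··████··█        ┃ fd 6┃                  
··███·█····        ┃ 1f 1┃                  
·█·██·█····        ┃ 14 f┃                  
███·█··█···        ┃ a4 4┃                  
·█···█··█··        ┃ 4e 4┃                  
··█··██····        ┃ be 4┃                  
███·█··█·█·        ┃ f4 a┃                  
··██·····█·        ┃ 61 e┃                  


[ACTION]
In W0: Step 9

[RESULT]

                                            
                                            
                                            
━━━━━━━━━━━━━┓                              
fe           ┃                              
─────────────┨                              
             ┃                              
······█·█····┃                              
······█···█··┃                              
·······██·█··┃                              
········█····┃                              
━━━━━━━━━━━━━━━━━━━┓                        
                   ┃                        
───────────────────┨━━━━━┓                  
                   ┃     ┃                  
█·██··█····        ┃─────┨                  
·█··████··█        ┃ fd 6┃                  
··███·█····        ┃ 1f 1┃                  
·█·██·█····        ┃ 14 f┃                  
███·█··█···        ┃ a4 4┃                  
·█···█··█··        ┃ 4e 4┃                  
··█··██····        ┃ be 4┃                  
███·█··█·█·        ┃ f4 a┃                  
··██·····█·        ┃ 61 e┃                  


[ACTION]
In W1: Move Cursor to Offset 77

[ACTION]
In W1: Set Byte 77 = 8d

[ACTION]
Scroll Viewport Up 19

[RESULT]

                                            
                                            
                                            
                                            
                                            
                                            
━━━━━━━━━━━━━┓                              
fe           ┃                              
─────────────┨                              
             ┃                              
······█·█····┃                              
······█···█··┃                              
·······██·█··┃                              
········█····┃                              
━━━━━━━━━━━━━━━━━━━┓                        
                   ┃                        
───────────────────┨━━━━━┓                  
                   ┃     ┃                  
█·██··█····        ┃─────┨                  
·█··████··█        ┃ fd 6┃                  
··███·█····        ┃ 1f 1┃                  
·█·██·█····        ┃ 14 f┃                  
███·█··█···        ┃ a4 4┃                  
·█···█··█··        ┃ 4e 4┃                  


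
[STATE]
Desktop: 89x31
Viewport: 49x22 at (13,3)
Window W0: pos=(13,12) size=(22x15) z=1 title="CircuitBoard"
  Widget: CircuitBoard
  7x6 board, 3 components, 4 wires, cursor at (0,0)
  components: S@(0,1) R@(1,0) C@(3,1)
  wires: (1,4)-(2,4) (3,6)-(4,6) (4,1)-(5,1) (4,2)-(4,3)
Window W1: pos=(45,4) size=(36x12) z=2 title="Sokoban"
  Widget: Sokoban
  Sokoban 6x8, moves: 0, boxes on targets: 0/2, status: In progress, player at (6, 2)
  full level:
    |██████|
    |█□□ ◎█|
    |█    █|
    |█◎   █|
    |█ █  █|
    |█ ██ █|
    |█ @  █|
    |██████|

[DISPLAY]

                                                 
                                ┏━━━━━━━━━━━━━━━━
                                ┃ Sokoban        
                                ┠────────────────
                                ┃██████          
                                ┃█□□ ◎█          
                                ┃█    █          
                                ┃█◎   █          
                                ┃█ █  █          
┏━━━━━━━━━━━━━━━━━━━━┓          ┃█ ██ █          
┃ CircuitBoard       ┃          ┃█ @  █          
┠────────────────────┨          ┃██████          
┃   0 1 2 3 4 5 6    ┃          ┗━━━━━━━━━━━━━━━━
┃0  [.]  S           ┃                           
┃                    ┃                           
┃1   R               ┃                           
┃                    ┃                           
┃2                   ┃                           
┃                    ┃                           
┃3       C           ┃                           
┃                    ┃                           
┃4       ·   · ─ ·   ┃                           


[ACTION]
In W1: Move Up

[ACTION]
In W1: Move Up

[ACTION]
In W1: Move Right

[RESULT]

                                                 
                                ┏━━━━━━━━━━━━━━━━
                                ┃ Sokoban        
                                ┠────────────────
                                ┃██████          
                                ┃█□□ ◎█          
                                ┃█    █          
                                ┃█◎   █          
                                ┃█ █  █          
┏━━━━━━━━━━━━━━━━━━━━┓          ┃█ ██ █          
┃ CircuitBoard       ┃          ┃█  @ █          
┠────────────────────┨          ┃██████          
┃   0 1 2 3 4 5 6    ┃          ┗━━━━━━━━━━━━━━━━
┃0  [.]  S           ┃                           
┃                    ┃                           
┃1   R               ┃                           
┃                    ┃                           
┃2                   ┃                           
┃                    ┃                           
┃3       C           ┃                           
┃                    ┃                           
┃4       ·   · ─ ·   ┃                           


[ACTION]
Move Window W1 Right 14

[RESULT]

                                                 
                                        ┏━━━━━━━━
                                        ┃ Sokoban
                                        ┠────────
                                        ┃██████  
                                        ┃█□□ ◎█  
                                        ┃█    █  
                                        ┃█◎   █  
                                        ┃█ █  █  
┏━━━━━━━━━━━━━━━━━━━━┓                  ┃█ ██ █  
┃ CircuitBoard       ┃                  ┃█  @ █  
┠────────────────────┨                  ┃██████  
┃   0 1 2 3 4 5 6    ┃                  ┗━━━━━━━━
┃0  [.]  S           ┃                           
┃                    ┃                           
┃1   R               ┃                           
┃                    ┃                           
┃2                   ┃                           
┃                    ┃                           
┃3       C           ┃                           
┃                    ┃                           
┃4       ·   · ─ ·   ┃                           


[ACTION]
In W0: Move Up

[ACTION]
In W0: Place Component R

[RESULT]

                                                 
                                        ┏━━━━━━━━
                                        ┃ Sokoban
                                        ┠────────
                                        ┃██████  
                                        ┃█□□ ◎█  
                                        ┃█    █  
                                        ┃█◎   █  
                                        ┃█ █  █  
┏━━━━━━━━━━━━━━━━━━━━┓                  ┃█ ██ █  
┃ CircuitBoard       ┃                  ┃█  @ █  
┠────────────────────┨                  ┃██████  
┃   0 1 2 3 4 5 6    ┃                  ┗━━━━━━━━
┃0  [R]  S           ┃                           
┃                    ┃                           
┃1   R               ┃                           
┃                    ┃                           
┃2                   ┃                           
┃                    ┃                           
┃3       C           ┃                           
┃                    ┃                           
┃4       ·   · ─ ·   ┃                           


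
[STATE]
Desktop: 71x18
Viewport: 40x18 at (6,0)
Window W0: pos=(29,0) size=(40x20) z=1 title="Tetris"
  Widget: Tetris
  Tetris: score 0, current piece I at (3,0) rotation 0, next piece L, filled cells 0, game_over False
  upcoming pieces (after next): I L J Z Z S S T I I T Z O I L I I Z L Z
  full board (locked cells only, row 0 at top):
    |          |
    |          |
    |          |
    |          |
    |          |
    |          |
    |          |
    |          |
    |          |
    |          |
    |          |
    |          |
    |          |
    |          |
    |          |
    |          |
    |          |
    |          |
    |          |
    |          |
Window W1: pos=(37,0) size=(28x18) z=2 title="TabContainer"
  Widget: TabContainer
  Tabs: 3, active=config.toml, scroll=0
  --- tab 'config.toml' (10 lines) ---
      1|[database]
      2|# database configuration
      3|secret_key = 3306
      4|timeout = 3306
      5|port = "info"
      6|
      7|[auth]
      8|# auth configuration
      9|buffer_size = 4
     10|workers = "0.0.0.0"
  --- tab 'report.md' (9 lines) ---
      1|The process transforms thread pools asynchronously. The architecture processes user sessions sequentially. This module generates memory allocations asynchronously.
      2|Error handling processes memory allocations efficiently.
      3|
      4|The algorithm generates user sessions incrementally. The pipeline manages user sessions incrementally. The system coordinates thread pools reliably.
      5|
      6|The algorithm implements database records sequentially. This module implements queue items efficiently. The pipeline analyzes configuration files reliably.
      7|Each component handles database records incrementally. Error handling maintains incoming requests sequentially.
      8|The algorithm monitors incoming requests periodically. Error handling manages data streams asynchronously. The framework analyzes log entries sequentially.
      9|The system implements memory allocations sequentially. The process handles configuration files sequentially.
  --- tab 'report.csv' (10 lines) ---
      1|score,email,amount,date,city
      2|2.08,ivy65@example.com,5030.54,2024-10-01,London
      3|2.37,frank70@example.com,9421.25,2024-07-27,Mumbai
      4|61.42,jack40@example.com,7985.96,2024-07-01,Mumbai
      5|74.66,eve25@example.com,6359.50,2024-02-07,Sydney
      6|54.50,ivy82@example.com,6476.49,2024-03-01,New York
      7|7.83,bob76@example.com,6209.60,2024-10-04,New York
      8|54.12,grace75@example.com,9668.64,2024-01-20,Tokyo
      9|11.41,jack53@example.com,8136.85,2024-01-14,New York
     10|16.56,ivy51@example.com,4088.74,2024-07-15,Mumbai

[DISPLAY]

                       ┏━━━━━━━┏━━━━━━━━
                       ┃ Tetris┃ TabCont
                       ┠───────┠────────
                       ┃       ┃[config.
                       ┃       ┃────────
                       ┃       ┃[databas
                       ┃       ┃# databa
                       ┃       ┃secret_k
                       ┃       ┃timeout 
                       ┃       ┃port = "
                       ┃       ┃        
                       ┃       ┃[auth]  
                       ┃       ┃# auth c
                       ┃       ┃buffer_s
                       ┃       ┃workers 
                       ┃       ┃        
                       ┃       ┃        
                       ┃       ┗━━━━━━━━


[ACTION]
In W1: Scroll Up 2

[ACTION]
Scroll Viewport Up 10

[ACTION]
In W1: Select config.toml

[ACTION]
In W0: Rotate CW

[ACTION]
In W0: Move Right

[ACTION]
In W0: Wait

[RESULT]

                       ┏━━━━━━━┏━━━━━━━━
                       ┃ Tetris┃ TabCont
                       ┠───────┠────────
                       ┃    █  ┃[config.
                       ┃       ┃────────
                       ┃       ┃[databas
                       ┃       ┃# databa
                       ┃       ┃secret_k
                       ┃       ┃timeout 
                       ┃       ┃port = "
                       ┃       ┃        
                       ┃       ┃[auth]  
                       ┃       ┃# auth c
                       ┃       ┃buffer_s
                       ┃       ┃workers 
                       ┃       ┃        
                       ┃       ┃        
                       ┃       ┗━━━━━━━━


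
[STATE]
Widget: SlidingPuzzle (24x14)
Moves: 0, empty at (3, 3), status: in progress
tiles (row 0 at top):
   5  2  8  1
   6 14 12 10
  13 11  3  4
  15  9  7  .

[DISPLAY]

┌────┬────┬────┬────┐   
│  5 │  2 │  8 │  1 │   
├────┼────┼────┼────┤   
│  6 │ 14 │ 12 │ 10 │   
├────┼────┼────┼────┤   
│ 13 │ 11 │  3 │  4 │   
├────┼────┼────┼────┤   
│ 15 │  9 │  7 │    │   
└────┴────┴────┴────┘   
Moves: 0                
                        
                        
                        
                        


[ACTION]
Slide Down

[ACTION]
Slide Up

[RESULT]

┌────┬────┬────┬────┐   
│  5 │  2 │  8 │  1 │   
├────┼────┼────┼────┤   
│  6 │ 14 │ 12 │ 10 │   
├────┼────┼────┼────┤   
│ 13 │ 11 │  3 │  4 │   
├────┼────┼────┼────┤   
│ 15 │  9 │  7 │    │   
└────┴────┴────┴────┘   
Moves: 2                
                        
                        
                        
                        


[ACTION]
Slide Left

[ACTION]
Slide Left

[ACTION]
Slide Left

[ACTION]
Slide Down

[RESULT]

┌────┬────┬────┬────┐   
│  5 │  2 │  8 │  1 │   
├────┼────┼────┼────┤   
│  6 │ 14 │ 12 │ 10 │   
├────┼────┼────┼────┤   
│ 13 │ 11 │  3 │    │   
├────┼────┼────┼────┤   
│ 15 │  9 │  7 │  4 │   
└────┴────┴────┴────┘   
Moves: 3                
                        
                        
                        
                        


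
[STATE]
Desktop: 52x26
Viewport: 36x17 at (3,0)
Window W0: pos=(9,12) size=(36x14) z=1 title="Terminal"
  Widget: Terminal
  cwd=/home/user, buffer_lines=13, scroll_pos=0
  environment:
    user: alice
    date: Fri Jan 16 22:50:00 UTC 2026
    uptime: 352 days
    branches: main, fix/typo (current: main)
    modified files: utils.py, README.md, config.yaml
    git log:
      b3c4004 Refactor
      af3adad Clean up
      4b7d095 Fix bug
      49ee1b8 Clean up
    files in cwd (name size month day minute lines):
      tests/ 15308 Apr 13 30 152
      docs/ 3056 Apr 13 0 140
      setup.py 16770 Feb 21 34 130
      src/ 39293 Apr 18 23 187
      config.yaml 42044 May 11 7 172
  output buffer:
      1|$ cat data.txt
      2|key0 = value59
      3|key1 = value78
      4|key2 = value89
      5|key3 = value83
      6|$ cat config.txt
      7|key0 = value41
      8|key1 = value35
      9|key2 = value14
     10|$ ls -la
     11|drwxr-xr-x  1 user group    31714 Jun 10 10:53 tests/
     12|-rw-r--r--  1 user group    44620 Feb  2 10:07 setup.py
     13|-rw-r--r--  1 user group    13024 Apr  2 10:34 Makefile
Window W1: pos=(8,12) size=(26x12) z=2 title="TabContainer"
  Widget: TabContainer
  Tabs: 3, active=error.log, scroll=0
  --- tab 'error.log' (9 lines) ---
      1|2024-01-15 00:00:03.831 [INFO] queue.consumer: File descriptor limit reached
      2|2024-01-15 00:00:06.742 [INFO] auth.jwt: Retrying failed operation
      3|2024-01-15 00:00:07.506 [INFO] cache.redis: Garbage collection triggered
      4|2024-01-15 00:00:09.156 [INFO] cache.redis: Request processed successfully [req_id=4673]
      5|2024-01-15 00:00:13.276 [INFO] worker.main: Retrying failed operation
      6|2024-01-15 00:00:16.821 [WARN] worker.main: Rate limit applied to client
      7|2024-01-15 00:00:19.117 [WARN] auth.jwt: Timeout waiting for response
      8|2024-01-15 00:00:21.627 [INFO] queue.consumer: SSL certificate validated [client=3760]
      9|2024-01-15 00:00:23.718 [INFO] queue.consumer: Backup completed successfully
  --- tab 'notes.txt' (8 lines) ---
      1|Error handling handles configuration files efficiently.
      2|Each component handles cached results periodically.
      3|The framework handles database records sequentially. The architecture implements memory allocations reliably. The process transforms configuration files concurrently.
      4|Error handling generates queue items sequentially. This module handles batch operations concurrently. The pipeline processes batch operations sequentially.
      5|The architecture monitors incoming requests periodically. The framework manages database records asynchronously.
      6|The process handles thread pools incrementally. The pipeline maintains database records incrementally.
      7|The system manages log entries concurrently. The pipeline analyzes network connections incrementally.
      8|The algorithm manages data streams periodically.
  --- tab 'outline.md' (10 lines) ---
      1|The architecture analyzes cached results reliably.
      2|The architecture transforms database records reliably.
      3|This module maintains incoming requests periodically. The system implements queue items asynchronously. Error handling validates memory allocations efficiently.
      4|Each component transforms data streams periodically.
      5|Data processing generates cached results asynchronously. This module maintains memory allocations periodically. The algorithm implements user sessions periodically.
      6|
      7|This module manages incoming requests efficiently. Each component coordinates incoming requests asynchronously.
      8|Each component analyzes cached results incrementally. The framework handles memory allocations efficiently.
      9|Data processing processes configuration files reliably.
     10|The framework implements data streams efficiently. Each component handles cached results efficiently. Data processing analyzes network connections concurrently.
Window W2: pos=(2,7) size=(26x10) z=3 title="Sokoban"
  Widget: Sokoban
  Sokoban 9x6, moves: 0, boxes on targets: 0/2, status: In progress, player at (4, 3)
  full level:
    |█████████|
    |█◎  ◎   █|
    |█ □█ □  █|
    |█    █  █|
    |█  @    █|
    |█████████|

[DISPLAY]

                                    
                                    
                                    
                                    
                                    
                                    
                                    
━━━━━━━━━━━━━━━━━━━━━━━━┓           
 Sokoban                ┃           
────────────────────────┨           
█████████               ┃           
█◎  ◎   █               ┃           
█ □█ □  █               ┃━━━━━┓━━━━━
█    █  █               ┃     ┃     
█  @    █               ┃─────┨─────
█████████               ┃txt │┃     
━━━━━━━━━━━━━━━━━━━━━━━━┛─────┃     


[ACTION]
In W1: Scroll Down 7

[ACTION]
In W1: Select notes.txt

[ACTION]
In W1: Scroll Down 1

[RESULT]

                                    
                                    
                                    
                                    
                                    
                                    
                                    
━━━━━━━━━━━━━━━━━━━━━━━━┓           
 Sokoban                ┃           
────────────────────────┨           
█████████               ┃           
█◎  ◎   █               ┃           
█ □█ □  █               ┃━━━━━┓━━━━━
█    █  █               ┃     ┃     
█  @    █               ┃─────┨─────
█████████               ┃txt]│┃     
━━━━━━━━━━━━━━━━━━━━━━━━┛─────┃     
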